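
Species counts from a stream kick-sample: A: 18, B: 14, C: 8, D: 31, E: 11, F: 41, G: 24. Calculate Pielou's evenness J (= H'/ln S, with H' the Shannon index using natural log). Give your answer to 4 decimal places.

Total N = 18+14+8+31+11+41+24 = 147, so the proportions are 0.122449, 0.095238, 0.054422, 0.210884, 0.07483, 0.278912, 0.163265 (working shown to 6 dp, full precision carried).
H' = −Σ pᵢ ln pᵢ = −((-0.257150) + (-0.223941) + (-0.158421) + (-0.328230) + (-0.193999) + (-0.356131) + (-0.295899)) = 1.813771.
With S = 7 species, ln S = 1.945910, so J = 1.813771/1.945910 = 0.932094, i.e. 0.9321 to 4 decimal places.

0.9321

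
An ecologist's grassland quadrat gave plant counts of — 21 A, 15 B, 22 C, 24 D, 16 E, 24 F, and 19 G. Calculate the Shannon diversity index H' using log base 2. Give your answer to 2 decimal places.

2.79

Total N = 21+15+22+24+16+24+19 = 141, so the proportions are 0.1489, 0.1064, 0.156, 0.1702, 0.1135, 0.1702, 0.1348 (working shown to 4 dp, full precision carried).
Each pᵢ log₂ pᵢ term: 0.1489×(-2.7472)=-0.4092, 0.1064×(-3.2327)=-0.3439, 0.156×(-2.6801)=-0.4182, 0.1702×(-2.5546)=-0.4348, 0.1135×(-3.1396)=-0.3563, 0.1702×(-2.5546)=-0.4348, 0.1348×(-2.8916)=-0.3897.
Sum = -2.7868, so H' = 2.79.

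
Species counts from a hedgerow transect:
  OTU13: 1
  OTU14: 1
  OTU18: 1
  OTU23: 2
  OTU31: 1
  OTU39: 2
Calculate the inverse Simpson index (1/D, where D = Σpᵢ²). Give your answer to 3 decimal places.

5.333

Total N = 1+1+1+2+1+2 = 8, so the proportions are 0.125, 0.125, 0.125, 0.25, 0.125, 0.25 (working shown to 7 dp, full precision carried).
D = 0.125² + 0.125² + 0.125² + 0.25² + 0.125² + 0.25² = 0.0156250 + 0.0156250 + 0.0156250 + 0.0625000 + 0.0156250 + 0.0625000 = 0.1875000.
So 1/D = 5.33333, i.e. 5.333 to 3 decimal places.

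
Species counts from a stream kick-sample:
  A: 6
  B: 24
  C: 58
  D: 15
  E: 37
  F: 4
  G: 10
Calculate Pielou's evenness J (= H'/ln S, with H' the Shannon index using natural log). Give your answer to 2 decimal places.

Total N = 6+24+58+15+37+4+10 = 154, so the proportions are 0.039, 0.1558, 0.3766, 0.0974, 0.2403, 0.026, 0.0649 (working shown to 4 dp, full precision carried).
H' = −Σ pᵢ ln pᵢ = −((-0.1264) + (-0.2897) + (-0.3678) + (-0.2268) + (-0.3426) + (-0.0948) + (-0.1776)) = 1.6257.
With S = 7 species, ln S = 1.9459, so J = 1.6257/1.9459 = 0.8355, i.e. 0.84 to 2 decimal places.

0.84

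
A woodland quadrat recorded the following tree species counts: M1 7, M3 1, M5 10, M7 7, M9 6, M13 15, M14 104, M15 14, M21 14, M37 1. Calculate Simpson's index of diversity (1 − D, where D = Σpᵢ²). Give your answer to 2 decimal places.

0.64

Total N = 7+1+10+7+6+15+104+14+14+1 = 179, so the proportions are 0.0391, 0.0056, 0.0559, 0.0391, 0.0335, 0.0838, 0.581, 0.0782, 0.0782, 0.0056 (working shown to 4 dp, full precision carried).
D = 0.0391² + 0.0056² + 0.0559² + 0.0391² + 0.0335² + 0.0838² + 0.581² + 0.0782² + 0.0782² + 0.0056² = 0.0015 + 0.0000 + 0.0031 + 0.0015 + 0.0011 + 0.0070 + 0.3376 + 0.0061 + 0.0061 + 0.0000 = 0.3642.
So 1 − D = 0.6358, i.e. 0.64 to 2 decimal places.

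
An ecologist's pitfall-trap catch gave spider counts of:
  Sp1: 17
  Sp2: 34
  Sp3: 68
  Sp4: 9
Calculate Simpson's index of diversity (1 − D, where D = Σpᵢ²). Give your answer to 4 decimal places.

Total N = 17+34+68+9 = 128, so the proportions are 0.132812, 0.265625, 0.53125, 0.070312 (working shown to 6 dp, full precision carried).
D = 0.132812² + 0.265625² + 0.53125² + 0.070312² = 0.017639 + 0.070557 + 0.282227 + 0.004944 = 0.375366.
So 1 − D = 0.624634, i.e. 0.6246 to 4 decimal places.

0.6246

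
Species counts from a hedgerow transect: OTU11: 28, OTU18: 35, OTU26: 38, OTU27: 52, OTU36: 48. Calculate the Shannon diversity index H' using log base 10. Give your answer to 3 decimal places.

Total N = 28+35+38+52+48 = 201, so the proportions are 0.1393, 0.17413, 0.18905, 0.25871, 0.23881 (working shown to 5 dp, full precision carried).
Each pᵢ log₁₀ pᵢ term: 0.1393×(-0.85604)=-0.11925, 0.17413×(-0.75913)=-0.13219, 0.18905×(-0.72341)=-0.13676, 0.25871×(-0.58719)=-0.15191, 0.23881×(-0.62195)=-0.14853.
Sum = -0.68864, so H' = 0.689.

0.689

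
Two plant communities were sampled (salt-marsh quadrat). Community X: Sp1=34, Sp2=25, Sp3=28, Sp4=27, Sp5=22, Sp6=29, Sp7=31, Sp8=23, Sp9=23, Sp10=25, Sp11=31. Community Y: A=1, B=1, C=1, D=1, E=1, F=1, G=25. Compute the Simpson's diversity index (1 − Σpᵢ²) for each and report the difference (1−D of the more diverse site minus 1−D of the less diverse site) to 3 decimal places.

Community X: N=298, proportions 0.11409, 0.08389, 0.09396, 0.0906, 0.07383, 0.09732, 0.10403, 0.07718, 0.07718, 0.08389, 0.10403, giving 1−D = 0.90739 (working shown to 5 dp, full precision carried).
Community Y: N=31, proportions 0.03226, 0.03226, 0.03226, 0.03226, 0.03226, 0.03226, 0.80645, giving 1−D = 0.34339.
Difference = |0.90739 − 0.34339| = 0.56400, i.e. 0.564 to 3 decimal places.

0.564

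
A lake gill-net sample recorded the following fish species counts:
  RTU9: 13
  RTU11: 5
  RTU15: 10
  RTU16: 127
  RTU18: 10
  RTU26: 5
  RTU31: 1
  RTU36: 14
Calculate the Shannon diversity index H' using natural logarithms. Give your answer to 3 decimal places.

1.179

Total N = 13+5+10+127+10+5+1+14 = 185, so the proportions are 0.07027, 0.02703, 0.05405, 0.68649, 0.05405, 0.02703, 0.00541, 0.07568 (working shown to 5 dp, full precision carried).
Each pᵢ ln pᵢ term: 0.07027×(-2.65541)=-0.18660, 0.02703×(-3.61092)=-0.09759, 0.05405×(-2.91777)=-0.15772, 0.68649×(-0.37617)=-0.25823, 0.05405×(-2.91777)=-0.15772, 0.02703×(-3.61092)=-0.09759, 0.00541×(-5.22036)=-0.02822, 0.07568×(-2.58130)=-0.19534.
Sum = -1.17901, so H' = 1.179.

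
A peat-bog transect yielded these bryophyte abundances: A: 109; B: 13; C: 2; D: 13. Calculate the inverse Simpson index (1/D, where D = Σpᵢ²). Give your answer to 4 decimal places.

Total N = 109+13+2+13 = 137, so the proportions are 0.7956204, 0.0948905, 0.0145985, 0.0948905 (working shown to 7 dp, full precision carried).
D = 0.7956204² + 0.0948905² + 0.0145985² + 0.0948905² = 0.6330119 + 0.0090042 + 0.0002131 + 0.0090042 = 0.6512334.
So 1/D = 1.535548, i.e. 1.5355 to 4 decimal places.

1.5355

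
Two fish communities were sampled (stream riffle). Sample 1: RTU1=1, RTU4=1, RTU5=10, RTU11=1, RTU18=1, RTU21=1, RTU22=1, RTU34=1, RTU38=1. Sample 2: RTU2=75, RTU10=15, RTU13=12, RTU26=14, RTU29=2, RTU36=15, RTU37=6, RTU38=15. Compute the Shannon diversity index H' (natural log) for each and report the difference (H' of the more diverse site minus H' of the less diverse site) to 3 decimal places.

0.019

Sample 1: N=18, proportions 0.05556, 0.05556, 0.55556, 0.05556, 0.05556, 0.05556, 0.05556, 0.05556, 0.05556, giving H' = 1.61116 (working shown to 5 dp, full precision carried).
Sample 2: N=154, proportions 0.48701, 0.0974, 0.07792, 0.09091, 0.01299, 0.0974, 0.03896, 0.0974, giving H' = 1.63061.
Difference = |1.61116 − 1.63061| = 0.01945, i.e. 0.019 to 3 decimal places.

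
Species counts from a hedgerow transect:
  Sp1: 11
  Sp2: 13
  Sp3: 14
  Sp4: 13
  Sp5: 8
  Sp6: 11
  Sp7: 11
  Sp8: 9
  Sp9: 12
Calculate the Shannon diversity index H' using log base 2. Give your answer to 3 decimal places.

3.151

Total N = 11+13+14+13+8+11+11+9+12 = 102, so the proportions are 0.10784, 0.12745, 0.13725, 0.12745, 0.07843, 0.10784, 0.10784, 0.08824, 0.11765 (working shown to 5 dp, full precision carried).
Each pᵢ log₂ pᵢ term: 0.10784×(-3.21299)=-0.34650, 0.12745×(-2.97199)=-0.37878, 0.13725×(-2.86507)=-0.39324, 0.12745×(-2.97199)=-0.37878, 0.07843×(-3.67243)=-0.28803, 0.10784×(-3.21299)=-0.34650, 0.10784×(-3.21299)=-0.34650, 0.08824×(-3.50250)=-0.30904, 0.11765×(-3.08746)=-0.36323.
Sum = -3.15062, so H' = 3.151.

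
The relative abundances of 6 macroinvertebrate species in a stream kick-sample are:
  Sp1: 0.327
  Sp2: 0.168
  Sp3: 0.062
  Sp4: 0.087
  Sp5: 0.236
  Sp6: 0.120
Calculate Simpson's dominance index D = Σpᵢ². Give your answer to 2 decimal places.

D = 0.327² + 0.168² + 0.062² + 0.087² + 0.236² + 0.12² = 0.1069 + 0.0282 + 0.0038 + 0.0076 + 0.0557 + 0.0144 = 0.2167 (working shown to 4 dp, full precision carried).
To 2 decimal places, D = 0.22.

0.22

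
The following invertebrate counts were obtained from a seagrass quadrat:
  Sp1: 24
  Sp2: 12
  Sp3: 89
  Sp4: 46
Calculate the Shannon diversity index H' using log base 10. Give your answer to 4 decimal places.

0.5017

Total N = 24+12+89+46 = 171, so the proportions are 0.140351, 0.070175, 0.520468, 0.269006 (working shown to 6 dp, full precision carried).
Each pᵢ log₁₀ pᵢ term: 0.140351×(-0.852785)=-0.119689, 0.070175×(-1.153815)=-0.080969, 0.520468×(-0.283606)=-0.147608, 0.269006×(-0.570238)=-0.153397.
Sum = -0.501664, so H' = 0.5017.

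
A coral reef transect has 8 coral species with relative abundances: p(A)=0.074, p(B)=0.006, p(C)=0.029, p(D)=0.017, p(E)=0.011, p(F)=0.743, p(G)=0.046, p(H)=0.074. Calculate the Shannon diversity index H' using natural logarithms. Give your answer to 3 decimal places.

Each pᵢ ln pᵢ term (working shown to 5 dp, full precision carried): 0.074×(-2.60369)=-0.19267, 0.006×(-5.11600)=-0.03070, 0.029×(-3.54046)=-0.10267, 0.017×(-4.07454)=-0.06927, 0.011×(-4.50986)=-0.04961, 0.743×(-0.29706)=-0.22072, 0.046×(-3.07911)=-0.14164, 0.074×(-2.60369)=-0.19267.
Sum = -0.99995, so H' = 1.000.

1.000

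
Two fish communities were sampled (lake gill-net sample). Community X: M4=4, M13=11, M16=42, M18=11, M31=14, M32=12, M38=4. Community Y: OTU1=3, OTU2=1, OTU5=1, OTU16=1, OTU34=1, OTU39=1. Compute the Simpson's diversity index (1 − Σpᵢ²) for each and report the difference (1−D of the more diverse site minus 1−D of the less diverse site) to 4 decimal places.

0.0289

Community X: N=98, proportions 0.040816, 0.112245, 0.428571, 0.112245, 0.142857, 0.122449, 0.040816, giving 1−D = 0.752395 (working shown to 6 dp, full precision carried).
Community Y: N=8, proportions 0.375, 0.125, 0.125, 0.125, 0.125, 0.125, giving 1−D = 0.781250.
Difference = |0.752395 − 0.781250| = 0.028855, i.e. 0.0289 to 4 decimal places.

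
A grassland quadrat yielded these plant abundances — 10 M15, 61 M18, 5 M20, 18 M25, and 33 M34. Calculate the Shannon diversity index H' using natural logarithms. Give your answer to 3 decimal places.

1.307

Total N = 10+61+5+18+33 = 127, so the proportions are 0.07874, 0.48031, 0.03937, 0.14173, 0.25984 (working shown to 5 dp, full precision carried).
Each pᵢ ln pᵢ term: 0.07874×(-2.54160)=-0.20013, 0.48031×(-0.73331)=-0.35222, 0.03937×(-3.23475)=-0.12735, 0.14173×(-1.95382)=-0.27692, 0.25984×(-1.34768)=-0.35018.
Sum = -1.30680, so H' = 1.307.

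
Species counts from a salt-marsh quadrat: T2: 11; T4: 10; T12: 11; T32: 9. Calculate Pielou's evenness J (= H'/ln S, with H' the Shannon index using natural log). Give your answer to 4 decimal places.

0.9976

Total N = 11+10+11+9 = 41, so the proportions are 0.268293, 0.243902, 0.268293, 0.219512 (working shown to 6 dp, full precision carried).
H' = −Σ pᵢ ln pᵢ = −((-0.352986) + (-0.344143) + (-0.352986) + (-0.332857)) = 1.382973.
With S = 4 species, ln S = 1.386294, so J = 1.382973/1.386294 = 0.997604, i.e. 0.9976 to 4 decimal places.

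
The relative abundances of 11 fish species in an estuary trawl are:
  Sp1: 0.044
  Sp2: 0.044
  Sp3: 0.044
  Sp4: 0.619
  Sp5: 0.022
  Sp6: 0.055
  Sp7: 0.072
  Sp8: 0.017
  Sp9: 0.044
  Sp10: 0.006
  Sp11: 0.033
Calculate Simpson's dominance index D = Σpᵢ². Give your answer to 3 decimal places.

0.401

D = 0.044² + 0.044² + 0.044² + 0.619² + 0.022² + 0.055² + 0.072² + 0.017² + 0.044² + 0.006² + 0.033² = 0.00194 + 0.00194 + 0.00194 + 0.38316 + 0.00048 + 0.00302 + 0.00518 + 0.00029 + 0.00194 + 0.00004 + 0.00109 = 0.40101 (working shown to 5 dp, full precision carried).
To 3 decimal places, D = 0.401.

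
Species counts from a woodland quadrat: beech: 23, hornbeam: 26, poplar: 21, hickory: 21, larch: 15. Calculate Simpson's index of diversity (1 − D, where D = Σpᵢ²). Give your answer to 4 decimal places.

Total N = 23+26+21+21+15 = 106, so the proportions are 0.216981, 0.245283, 0.198113, 0.198113, 0.141509 (working shown to 6 dp, full precision carried).
D = 0.216981² + 0.245283² + 0.198113² + 0.198113² + 0.141509² = 0.047081 + 0.060164 + 0.039249 + 0.039249 + 0.020025 = 0.205767.
So 1 − D = 0.794233, i.e. 0.7942 to 4 decimal places.

0.7942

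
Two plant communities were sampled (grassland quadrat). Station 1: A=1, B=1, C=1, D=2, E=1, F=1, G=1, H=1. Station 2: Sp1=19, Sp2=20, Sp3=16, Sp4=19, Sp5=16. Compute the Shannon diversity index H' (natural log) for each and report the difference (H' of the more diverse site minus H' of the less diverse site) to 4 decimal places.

0.4381

Station 1: N=9, proportions 0.1111111, 0.1111111, 0.1111111, 0.2222222, 0.1111111, 0.1111111, 0.1111111, 0.1111111, giving H' = 2.0431919 (working shown to 7 dp, full precision carried).
Station 2: N=90, proportions 0.2111111, 0.2222222, 0.1777778, 0.2111111, 0.1777778, giving H' = 1.6050745.
Difference = |2.0431919 − 1.6050745| = 0.4381174, i.e. 0.4381 to 4 decimal places.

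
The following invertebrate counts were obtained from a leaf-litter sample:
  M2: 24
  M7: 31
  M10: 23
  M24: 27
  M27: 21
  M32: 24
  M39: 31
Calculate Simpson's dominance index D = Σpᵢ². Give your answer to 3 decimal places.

Total N = 24+31+23+27+21+24+31 = 181, so the proportions are 0.1326, 0.17127, 0.12707, 0.14917, 0.11602, 0.1326, 0.17127 (working shown to 5 dp, full precision carried).
D = 0.1326² + 0.17127² + 0.12707² + 0.14917² + 0.11602² + 0.1326² + 0.17127² = 0.01758 + 0.02933 + 0.01615 + 0.02225 + 0.01346 + 0.01758 + 0.02933 = 0.14569.
To 3 decimal places, D = 0.146.

0.146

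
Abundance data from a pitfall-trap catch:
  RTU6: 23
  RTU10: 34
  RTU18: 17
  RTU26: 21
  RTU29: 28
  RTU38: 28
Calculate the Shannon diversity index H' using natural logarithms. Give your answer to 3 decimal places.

Total N = 23+34+17+21+28+28 = 151, so the proportions are 0.15232, 0.22517, 0.11258, 0.13907, 0.18543, 0.18543 (working shown to 5 dp, full precision carried).
Each pᵢ ln pᵢ term: 0.15232×(-1.88179)=-0.28663, 0.22517×(-1.49092)=-0.33570, 0.11258×(-2.18407)=-0.24589, 0.13907×(-1.97276)=-0.27436, 0.18543×(-1.68508)=-0.31246, 0.18543×(-1.68508)=-0.31246.
Sum = -1.76751, so H' = 1.768.

1.768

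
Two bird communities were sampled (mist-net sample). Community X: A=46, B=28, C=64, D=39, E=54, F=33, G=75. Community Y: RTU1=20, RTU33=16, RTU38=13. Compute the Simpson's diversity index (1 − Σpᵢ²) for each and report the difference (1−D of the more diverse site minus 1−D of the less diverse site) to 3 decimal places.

0.186

Community X: N=339, proportions 0.13569, 0.0826, 0.18879, 0.11504, 0.15929, 0.09735, 0.22124, giving 1−D = 0.84209 (working shown to 5 dp, full precision carried).
Community Y: N=49, proportions 0.40816, 0.32653, 0.26531, giving 1−D = 0.65639.
Difference = |0.84209 − 0.65639| = 0.18570, i.e. 0.186 to 3 decimal places.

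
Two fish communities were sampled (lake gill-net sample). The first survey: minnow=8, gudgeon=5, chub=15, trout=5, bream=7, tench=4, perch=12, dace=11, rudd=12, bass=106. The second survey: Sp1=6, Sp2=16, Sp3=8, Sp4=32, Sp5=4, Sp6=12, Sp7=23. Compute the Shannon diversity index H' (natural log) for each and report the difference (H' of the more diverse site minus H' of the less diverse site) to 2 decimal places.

The first survey: N=185, proportions 0.0432, 0.027, 0.0811, 0.027, 0.0378, 0.0216, 0.0649, 0.0595, 0.0649, 0.573, giving H' = 1.5833 (working shown to 4 dp, full precision carried).
The second survey: N=101, proportions 0.0594, 0.1584, 0.0792, 0.3168, 0.0396, 0.1188, 0.2277, giving H' = 1.7425.
Difference = |1.5833 − 1.7425| = 0.1592, i.e. 0.16 to 2 decimal places.

0.16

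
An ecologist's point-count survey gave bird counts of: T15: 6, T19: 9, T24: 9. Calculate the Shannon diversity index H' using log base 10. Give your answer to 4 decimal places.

0.4700

Total N = 6+9+9 = 24, so the proportions are 0.25, 0.375, 0.375 (working shown to 6 dp, full precision carried).
Each pᵢ log₁₀ pᵢ term: 0.25×(-0.602060)=-0.150515, 0.375×(-0.425969)=-0.159738, 0.375×(-0.425969)=-0.159738.
Sum = -0.469992, so H' = 0.4700.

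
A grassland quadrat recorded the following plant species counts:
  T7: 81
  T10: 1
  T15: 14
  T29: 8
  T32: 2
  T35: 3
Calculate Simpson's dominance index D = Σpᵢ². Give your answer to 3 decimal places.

0.575

Total N = 81+1+14+8+2+3 = 109, so the proportions are 0.74312, 0.00917, 0.12844, 0.07339, 0.01835, 0.02752 (working shown to 5 dp, full precision carried).
D = 0.74312² + 0.00917² + 0.12844² + 0.07339² + 0.01835² + 0.02752² = 0.55223 + 0.00008 + 0.01650 + 0.00539 + 0.00034 + 0.00076 = 0.57529.
To 3 decimal places, D = 0.575.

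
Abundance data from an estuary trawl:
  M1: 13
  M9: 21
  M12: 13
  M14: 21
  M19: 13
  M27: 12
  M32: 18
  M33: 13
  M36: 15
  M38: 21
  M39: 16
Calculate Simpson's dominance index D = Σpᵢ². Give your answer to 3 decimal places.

0.095

Total N = 13+21+13+21+13+12+18+13+15+21+16 = 176, so the proportions are 0.07386, 0.11932, 0.07386, 0.11932, 0.07386, 0.06818, 0.10227, 0.07386, 0.08523, 0.11932, 0.09091 (working shown to 5 dp, full precision carried).
D = 0.07386² + 0.11932² + 0.07386² + 0.11932² + 0.07386² + 0.06818² + 0.10227² + 0.07386² + 0.08523² + 0.11932² + 0.09091² = 0.00546 + 0.01424 + 0.00546 + 0.01424 + 0.00546 + 0.00465 + 0.01046 + 0.00546 + 0.00726 + 0.01424 + 0.00826 = 0.09517.
To 3 decimal places, D = 0.095.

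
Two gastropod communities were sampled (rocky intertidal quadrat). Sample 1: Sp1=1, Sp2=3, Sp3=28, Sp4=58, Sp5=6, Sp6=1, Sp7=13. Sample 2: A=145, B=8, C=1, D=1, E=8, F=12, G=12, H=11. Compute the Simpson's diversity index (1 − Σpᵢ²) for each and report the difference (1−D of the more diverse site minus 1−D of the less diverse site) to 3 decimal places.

Sample 1: N=110, proportions 0.009091, 0.027273, 0.254545, 0.527273, 0.054545, 0.009091, 0.118182, giving 1−D = 0.639339 (working shown to 6 dp, full precision carried).
Sample 2: N=198, proportions 0.732323, 0.040404, 0.005051, 0.005051, 0.040404, 0.060606, 0.060606, 0.055556, giving 1−D = 0.449954.
Difference = |0.639339 − 0.449954| = 0.189385, i.e. 0.189 to 3 decimal places.

0.189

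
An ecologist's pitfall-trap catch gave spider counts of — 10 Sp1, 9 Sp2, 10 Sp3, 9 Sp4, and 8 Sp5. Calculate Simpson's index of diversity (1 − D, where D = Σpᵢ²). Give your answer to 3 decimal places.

0.799

Total N = 10+9+10+9+8 = 46, so the proportions are 0.21739, 0.19565, 0.21739, 0.19565, 0.17391 (working shown to 5 dp, full precision carried).
D = 0.21739² + 0.19565² + 0.21739² + 0.19565² + 0.17391² = 0.04726 + 0.03828 + 0.04726 + 0.03828 + 0.03025 = 0.20132.
So 1 − D = 0.79868, i.e. 0.799 to 3 decimal places.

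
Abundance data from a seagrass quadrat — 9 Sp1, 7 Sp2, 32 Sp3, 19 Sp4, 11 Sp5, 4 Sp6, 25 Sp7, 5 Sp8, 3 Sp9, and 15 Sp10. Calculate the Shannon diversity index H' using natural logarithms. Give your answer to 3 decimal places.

Total N = 9+7+32+19+11+4+25+5+3+15 = 130, so the proportions are 0.06923, 0.05385, 0.24615, 0.14615, 0.08462, 0.03077, 0.19231, 0.03846, 0.02308, 0.11538 (working shown to 5 dp, full precision carried).
Each pᵢ ln pᵢ term: 0.06923×(-2.67031)=-0.18487, 0.05385×(-2.92162)=-0.15732, 0.24615×(-1.40180)=-0.34506, 0.14615×(-1.92310)=-0.28107, 0.08462×(-2.46964)=-0.20897, 0.03077×(-3.48124)=-0.10712, 0.19231×(-1.64866)=-0.31705, 0.03846×(-3.25810)=-0.12531, 0.02308×(-3.76892)=-0.08698, 0.11538×(-2.15948)=-0.24917.
Sum = -2.06290, so H' = 2.063.

2.063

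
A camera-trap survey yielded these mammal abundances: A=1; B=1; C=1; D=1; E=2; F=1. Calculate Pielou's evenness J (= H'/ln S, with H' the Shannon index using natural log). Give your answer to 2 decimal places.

Total N = 1+1+1+1+2+1 = 7, so the proportions are 0.1429, 0.1429, 0.1429, 0.1429, 0.2857, 0.1429 (working shown to 4 dp, full precision carried).
H' = −Σ pᵢ ln pᵢ = −((-0.2780) + (-0.2780) + (-0.2780) + (-0.2780) + (-0.3579) + (-0.2780)) = 1.7479.
With S = 6 species, ln S = 1.7918, so J = 1.7479/1.7918 = 0.9755, i.e. 0.98 to 2 decimal places.

0.98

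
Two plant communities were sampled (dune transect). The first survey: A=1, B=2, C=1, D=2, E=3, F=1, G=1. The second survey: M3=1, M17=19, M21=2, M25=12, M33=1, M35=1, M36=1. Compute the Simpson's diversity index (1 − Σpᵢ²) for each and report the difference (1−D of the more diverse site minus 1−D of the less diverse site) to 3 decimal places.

The first survey: N=11, proportions 0.090909, 0.181818, 0.090909, 0.181818, 0.272727, 0.090909, 0.090909, giving 1−D = 0.826446 (working shown to 6 dp, full precision carried).
The second survey: N=37, proportions 0.027027, 0.513514, 0.054054, 0.324324, 0.027027, 0.027027, 0.027027, giving 1−D = 0.625274.
Difference = |0.826446 − 0.625274| = 0.201172, i.e. 0.201 to 3 decimal places.

0.201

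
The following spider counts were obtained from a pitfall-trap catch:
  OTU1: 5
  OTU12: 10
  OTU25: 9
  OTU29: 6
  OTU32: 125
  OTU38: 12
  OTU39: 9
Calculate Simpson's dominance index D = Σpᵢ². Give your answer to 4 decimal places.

Total N = 5+10+9+6+125+12+9 = 176, so the proportions are 0.028409, 0.056818, 0.051136, 0.034091, 0.710227, 0.068182, 0.051136 (working shown to 6 dp, full precision carried).
D = 0.028409² + 0.056818² + 0.051136² + 0.034091² + 0.710227² + 0.068182² + 0.051136² = 0.000807 + 0.003228 + 0.002615 + 0.001162 + 0.504423 + 0.004649 + 0.002615 = 0.519499.
To 4 decimal places, D = 0.5195.

0.5195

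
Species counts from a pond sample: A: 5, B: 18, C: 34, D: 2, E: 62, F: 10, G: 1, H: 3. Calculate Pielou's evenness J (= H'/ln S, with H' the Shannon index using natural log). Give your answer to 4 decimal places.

0.7076

Total N = 5+18+34+2+62+10+1+3 = 135, so the proportions are 0.037037, 0.133333, 0.251852, 0.014815, 0.459259, 0.074074, 0.007407, 0.022222 (working shown to 6 dp, full precision carried).
H' = −Σ pᵢ ln pᵢ = −((-0.122068) + (-0.268654) + (-0.347282) + (-0.062402) + (-0.357368) + (-0.192792) + (-0.036335) + (-0.084592)) = 1.471494.
With S = 8 species, ln S = 2.079442, so J = 1.471494/2.079442 = 0.707639, i.e. 0.7076 to 4 decimal places.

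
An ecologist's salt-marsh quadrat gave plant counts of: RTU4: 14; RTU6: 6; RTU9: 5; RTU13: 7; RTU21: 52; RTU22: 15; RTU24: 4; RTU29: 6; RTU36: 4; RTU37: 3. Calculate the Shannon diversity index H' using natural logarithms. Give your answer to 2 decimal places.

Total N = 14+6+5+7+52+15+4+6+4+3 = 116, so the proportions are 0.1207, 0.0517, 0.0431, 0.0603, 0.4483, 0.1293, 0.0345, 0.0517, 0.0345, 0.0259 (working shown to 4 dp, full precision carried).
Each pᵢ ln pᵢ term: 0.1207×(-2.1145)=-0.2552, 0.0517×(-2.9618)=-0.1532, 0.0431×(-3.1442)=-0.1355, 0.0603×(-2.8077)=-0.1694, 0.4483×(-0.8023)=-0.3597, 0.1293×(-2.0455)=-0.2645, 0.0345×(-3.3673)=-0.1161, 0.0517×(-2.9618)=-0.1532, 0.0345×(-3.3673)=-0.1161, 0.0259×(-3.6550)=-0.0945.
Sum = -1.8175, so H' = 1.82.

1.82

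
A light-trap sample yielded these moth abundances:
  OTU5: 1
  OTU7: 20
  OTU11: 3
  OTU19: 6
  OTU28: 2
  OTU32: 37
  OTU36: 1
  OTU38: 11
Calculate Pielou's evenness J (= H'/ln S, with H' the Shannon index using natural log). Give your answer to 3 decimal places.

Total N = 1+20+3+6+2+37+1+11 = 81, so the proportions are 0.01235, 0.24691, 0.03704, 0.07407, 0.02469, 0.45679, 0.01235, 0.1358 (working shown to 5 dp, full precision carried).
H' = −Σ pᵢ ln pᵢ = −((-0.05425) + (-0.34536) + (-0.12207) + (-0.19279) + (-0.09139) + (-0.35791) + (-0.05425) + (-0.27114)) = 1.48916.
With S = 8 species, ln S = 2.07944, so J = 1.48916/2.07944 = 0.71614, i.e. 0.716 to 3 decimal places.

0.716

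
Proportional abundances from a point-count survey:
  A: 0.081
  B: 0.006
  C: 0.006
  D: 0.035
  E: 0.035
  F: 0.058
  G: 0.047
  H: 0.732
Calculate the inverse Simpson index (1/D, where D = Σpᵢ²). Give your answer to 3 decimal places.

D = 0.081² + 0.006² + 0.006² + 0.035² + 0.035² + 0.058² + 0.047² + 0.732² = 0.006561 + 0.000036 + 0.000036 + 0.001225 + 0.001225 + 0.003364 + 0.002209 + 0.535824 = 0.550480 (working shown to 6 dp, full precision carried).
So 1/D = 1.81660, i.e. 1.817 to 3 decimal places.

1.817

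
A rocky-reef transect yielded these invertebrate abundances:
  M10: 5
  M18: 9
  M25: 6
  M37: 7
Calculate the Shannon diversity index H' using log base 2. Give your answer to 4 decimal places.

Total N = 5+9+6+7 = 27, so the proportions are 0.185185, 0.333333, 0.222222, 0.259259 (working shown to 6 dp, full precision carried).
Each pᵢ log₂ pᵢ term: 0.185185×(-2.432959)=-0.450548, 0.333333×(-1.584963)=-0.528321, 0.222222×(-2.169925)=-0.482206, 0.259259×(-1.947533)=-0.504916.
Sum = -1.965990, so H' = 1.9660.

1.9660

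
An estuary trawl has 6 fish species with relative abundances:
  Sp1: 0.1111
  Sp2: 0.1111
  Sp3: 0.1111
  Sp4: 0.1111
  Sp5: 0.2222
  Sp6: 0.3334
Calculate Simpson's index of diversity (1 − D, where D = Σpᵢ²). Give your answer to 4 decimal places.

D = 0.1111² + 0.1111² + 0.1111² + 0.1111² + 0.2222² + 0.3334² = 0.012343 + 0.012343 + 0.012343 + 0.012343 + 0.049373 + 0.111156 = 0.209901 (working shown to 6 dp, full precision carried).
So 1 − D = 0.790099, i.e. 0.7901 to 4 decimal places.

0.7901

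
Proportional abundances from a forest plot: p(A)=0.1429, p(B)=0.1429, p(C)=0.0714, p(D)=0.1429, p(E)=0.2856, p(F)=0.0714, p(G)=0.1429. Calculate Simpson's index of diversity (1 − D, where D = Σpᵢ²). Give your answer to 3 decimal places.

D = 0.1429² + 0.1429² + 0.0714² + 0.1429² + 0.2856² + 0.0714² + 0.1429² = 0.02042 + 0.02042 + 0.00510 + 0.02042 + 0.08157 + 0.00510 + 0.02042 = 0.17344 (working shown to 5 dp, full precision carried).
So 1 − D = 0.82656, i.e. 0.827 to 3 decimal places.

0.827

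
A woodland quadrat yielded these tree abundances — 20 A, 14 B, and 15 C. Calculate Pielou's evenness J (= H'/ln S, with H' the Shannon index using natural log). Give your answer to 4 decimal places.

0.9886

Total N = 20+14+15 = 49, so the proportions are 0.408163, 0.285714, 0.306122 (working shown to 6 dp, full precision carried).
H' = −Σ pᵢ ln pᵢ = −((-0.365750) + (-0.357932) + (-0.362379)) = 1.086061.
With S = 3 species, ln S = 1.098612, so J = 1.086061/1.098612 = 0.988575, i.e. 0.9886 to 4 decimal places.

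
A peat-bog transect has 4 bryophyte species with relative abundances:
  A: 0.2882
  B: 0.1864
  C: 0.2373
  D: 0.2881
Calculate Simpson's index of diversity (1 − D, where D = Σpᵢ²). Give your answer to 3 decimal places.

0.743

D = 0.2882² + 0.1864² + 0.2373² + 0.2881² = 0.08306 + 0.03474 + 0.05631 + 0.08300 = 0.25712 (working shown to 5 dp, full precision carried).
So 1 − D = 0.74288, i.e. 0.743 to 3 decimal places.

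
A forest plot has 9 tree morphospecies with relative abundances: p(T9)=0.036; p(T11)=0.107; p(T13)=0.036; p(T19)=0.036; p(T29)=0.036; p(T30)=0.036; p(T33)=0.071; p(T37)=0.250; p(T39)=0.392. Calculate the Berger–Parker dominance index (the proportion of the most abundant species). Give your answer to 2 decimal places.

The largest proportion is 0.392, i.e. d = 0.39 to 2 decimal places.

0.39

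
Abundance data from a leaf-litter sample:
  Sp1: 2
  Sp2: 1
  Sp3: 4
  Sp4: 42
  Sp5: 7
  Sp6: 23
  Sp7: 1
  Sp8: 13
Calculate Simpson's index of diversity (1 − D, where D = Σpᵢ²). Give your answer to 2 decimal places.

0.71

Total N = 2+1+4+42+7+23+1+13 = 93, so the proportions are 0.0215, 0.0108, 0.043, 0.4516, 0.0753, 0.2473, 0.0108, 0.1398 (working shown to 4 dp, full precision carried).
D = 0.0215² + 0.0108² + 0.043² + 0.4516² + 0.0753² + 0.2473² + 0.0108² + 0.1398² = 0.0005 + 0.0001 + 0.0018 + 0.2040 + 0.0057 + 0.0612 + 0.0001 + 0.0195 = 0.2929.
So 1 − D = 0.7071, i.e. 0.71 to 2 decimal places.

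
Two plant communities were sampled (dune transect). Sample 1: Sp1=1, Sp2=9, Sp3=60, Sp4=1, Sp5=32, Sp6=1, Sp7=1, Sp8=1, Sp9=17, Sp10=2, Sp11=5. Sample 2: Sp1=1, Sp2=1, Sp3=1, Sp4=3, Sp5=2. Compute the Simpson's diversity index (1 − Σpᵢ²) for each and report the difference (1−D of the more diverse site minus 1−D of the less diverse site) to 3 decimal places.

0.048

Sample 1: N=130, proportions 0.00769, 0.06923, 0.46154, 0.00769, 0.24615, 0.00769, 0.00769, 0.00769, 0.13077, 0.01538, 0.03846, giving 1−D = 0.70249 (working shown to 5 dp, full precision carried).
Sample 2: N=8, proportions 0.125, 0.125, 0.125, 0.375, 0.25, giving 1−D = 0.75000.
Difference = |0.70249 − 0.75000| = 0.04751, i.e. 0.048 to 3 decimal places.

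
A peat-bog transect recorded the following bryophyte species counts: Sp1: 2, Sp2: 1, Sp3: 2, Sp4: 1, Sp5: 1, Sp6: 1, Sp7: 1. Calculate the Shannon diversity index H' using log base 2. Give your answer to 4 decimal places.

Total N = 2+1+2+1+1+1+1 = 9, so the proportions are 0.222222, 0.111111, 0.222222, 0.111111, 0.111111, 0.111111, 0.111111 (working shown to 6 dp, full precision carried).
Each pᵢ log₂ pᵢ term: 0.222222×(-2.169925)=-0.482206, 0.111111×(-3.169925)=-0.352214, 0.222222×(-2.169925)=-0.482206, 0.111111×(-3.169925)=-0.352214, 0.111111×(-3.169925)=-0.352214, 0.111111×(-3.169925)=-0.352214, 0.111111×(-3.169925)=-0.352214.
Sum = -2.725481, so H' = 2.7255.

2.7255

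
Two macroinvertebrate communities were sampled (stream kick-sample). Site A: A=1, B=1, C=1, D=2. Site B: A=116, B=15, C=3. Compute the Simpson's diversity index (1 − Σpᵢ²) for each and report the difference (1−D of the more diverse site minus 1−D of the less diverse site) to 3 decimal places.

Site A: N=5, proportions 0.2, 0.2, 0.2, 0.4, giving 1−D = 0.72000 (working shown to 5 dp, full precision carried).
Site B: N=134, proportions 0.86567, 0.11194, 0.02239, giving 1−D = 0.23758.
Difference = |0.72000 − 0.23758| = 0.48242, i.e. 0.482 to 3 decimal places.

0.482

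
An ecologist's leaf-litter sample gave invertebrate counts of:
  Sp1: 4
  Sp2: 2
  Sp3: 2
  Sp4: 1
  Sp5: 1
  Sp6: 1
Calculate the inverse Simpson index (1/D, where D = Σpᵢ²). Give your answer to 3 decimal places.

4.481

Total N = 4+2+2+1+1+1 = 11, so the proportions are 0.3636364, 0.1818182, 0.1818182, 0.0909091, 0.0909091, 0.0909091 (working shown to 7 dp, full precision carried).
D = 0.3636364² + 0.1818182² + 0.1818182² + 0.0909091² + 0.0909091² + 0.0909091² = 0.1322314 + 0.0330579 + 0.0330579 + 0.0082645 + 0.0082645 + 0.0082645 = 0.2231405.
So 1/D = 4.48148, i.e. 4.481 to 3 decimal places.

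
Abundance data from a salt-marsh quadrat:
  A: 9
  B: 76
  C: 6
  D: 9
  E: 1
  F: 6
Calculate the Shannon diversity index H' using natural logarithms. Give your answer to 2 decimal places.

Total N = 9+76+6+9+1+6 = 107, so the proportions are 0.0841, 0.7103, 0.0561, 0.0841, 0.0093, 0.0561 (working shown to 4 dp, full precision carried).
Each pᵢ ln pᵢ term: 0.0841×(-2.4756)=-0.2082, 0.7103×(-0.3421)=-0.2430, 0.0561×(-2.8811)=-0.1616, 0.0841×(-2.4756)=-0.2082, 0.0093×(-4.6728)=-0.0437, 0.0561×(-2.8811)=-0.1616.
Sum = -1.0262, so H' = 1.03.

1.03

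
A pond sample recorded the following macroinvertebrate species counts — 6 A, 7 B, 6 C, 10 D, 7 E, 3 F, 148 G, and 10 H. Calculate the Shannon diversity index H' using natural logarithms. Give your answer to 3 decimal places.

Total N = 6+7+6+10+7+3+148+10 = 197, so the proportions are 0.03046, 0.03553, 0.03046, 0.05076, 0.03553, 0.01523, 0.75127, 0.05076 (working shown to 5 dp, full precision carried).
Each pᵢ ln pᵢ term: 0.03046×(-3.49144)=-0.10634, 0.03553×(-3.33729)=-0.11858, 0.03046×(-3.49144)=-0.10634, 0.05076×(-2.98062)=-0.15130, 0.03553×(-3.33729)=-0.11858, 0.01523×(-4.18459)=-0.06372, 0.75127×(-0.28599)=-0.21486, 0.05076×(-2.98062)=-0.15130.
Sum = -1.03103, so H' = 1.031.

1.031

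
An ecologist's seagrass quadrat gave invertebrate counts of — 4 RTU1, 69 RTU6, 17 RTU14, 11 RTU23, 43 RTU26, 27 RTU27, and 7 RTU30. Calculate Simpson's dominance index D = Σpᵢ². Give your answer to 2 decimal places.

0.25

Total N = 4+69+17+11+43+27+7 = 178, so the proportions are 0.0225, 0.3876, 0.0955, 0.0618, 0.2416, 0.1517, 0.0393 (working shown to 4 dp, full precision carried).
D = 0.0225² + 0.3876² + 0.0955² + 0.0618² + 0.2416² + 0.1517² + 0.0393² = 0.0005 + 0.1503 + 0.0091 + 0.0038 + 0.0584 + 0.0230 + 0.0015 = 0.2466.
To 2 decimal places, D = 0.25.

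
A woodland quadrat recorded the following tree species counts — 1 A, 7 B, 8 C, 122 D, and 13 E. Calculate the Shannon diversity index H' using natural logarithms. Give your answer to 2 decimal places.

0.71

Total N = 1+7+8+122+13 = 151, so the proportions are 0.0066, 0.0464, 0.053, 0.8079, 0.0861 (working shown to 4 dp, full precision carried).
Each pᵢ ln pᵢ term: 0.0066×(-5.0173)=-0.0332, 0.0464×(-3.0714)=-0.1424, 0.053×(-2.9378)=-0.1556, 0.8079×(-0.2133)=-0.1723, 0.0861×(-2.4523)=-0.2111.
Sum = -0.7147, so H' = 0.71.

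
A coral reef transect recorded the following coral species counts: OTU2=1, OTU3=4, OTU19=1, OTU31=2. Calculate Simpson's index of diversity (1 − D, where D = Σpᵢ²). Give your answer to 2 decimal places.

Total N = 1+4+1+2 = 8, so the proportions are 0.125, 0.5, 0.125, 0.25 (working shown to 4 dp, full precision carried).
D = 0.125² + 0.5² + 0.125² + 0.25² = 0.0156 + 0.2500 + 0.0156 + 0.0625 = 0.3438.
So 1 − D = 0.6562, i.e. 0.66 to 2 decimal places.

0.66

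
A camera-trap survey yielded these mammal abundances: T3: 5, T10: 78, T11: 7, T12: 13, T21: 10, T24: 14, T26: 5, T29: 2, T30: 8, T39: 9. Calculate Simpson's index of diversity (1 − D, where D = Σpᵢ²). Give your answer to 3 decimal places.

Total N = 5+78+7+13+10+14+5+2+8+9 = 151, so the proportions are 0.03311, 0.51656, 0.04636, 0.08609, 0.06623, 0.09272, 0.03311, 0.01325, 0.05298, 0.0596 (working shown to 5 dp, full precision carried).
D = 0.03311² + 0.51656² + 0.04636² + 0.08609² + 0.06623² + 0.09272² + 0.03311² + 0.01325² + 0.05298² + 0.0596² = 0.00110 + 0.26683 + 0.00215 + 0.00741 + 0.00439 + 0.00860 + 0.00110 + 0.00018 + 0.00281 + 0.00355 = 0.29810.
So 1 − D = 0.70190, i.e. 0.702 to 3 decimal places.

0.702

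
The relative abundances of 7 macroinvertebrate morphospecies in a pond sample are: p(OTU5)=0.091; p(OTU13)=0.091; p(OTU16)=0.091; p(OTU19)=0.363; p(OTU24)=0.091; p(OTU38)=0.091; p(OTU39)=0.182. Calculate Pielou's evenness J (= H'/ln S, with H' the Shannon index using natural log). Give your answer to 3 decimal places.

H' = −Σ pᵢ ln pᵢ = −((-0.21812) + (-0.21812) + (-0.21812) + (-0.36785) + (-0.21812) + (-0.21812) + (-0.31008)) = 1.76852 (working shown to 5 dp, full precision carried).
With S = 7 species, ln S = 1.94591, so J = 1.76852/1.94591 = 0.90884, i.e. 0.909 to 3 decimal places.

0.909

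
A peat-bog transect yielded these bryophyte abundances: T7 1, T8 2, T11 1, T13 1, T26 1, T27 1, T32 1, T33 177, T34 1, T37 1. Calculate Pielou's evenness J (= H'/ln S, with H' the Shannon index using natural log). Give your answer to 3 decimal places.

Total N = 1+2+1+1+1+1+1+177+1+1 = 187, so the proportions are 0.00535, 0.0107, 0.00535, 0.00535, 0.00535, 0.00535, 0.00535, 0.94652, 0.00535, 0.00535 (working shown to 5 dp, full precision carried).
H' = −Σ pᵢ ln pᵢ = −((-0.02797) + (-0.04853) + (-0.02797) + (-0.02797) + (-0.02797) + (-0.02797) + (-0.02797) + (-0.05202) + (-0.02797) + (-0.02797)) = 0.32434.
With S = 10 species, ln S = 2.30259, so J = 0.32434/2.30259 = 0.14086, i.e. 0.141 to 3 decimal places.

0.141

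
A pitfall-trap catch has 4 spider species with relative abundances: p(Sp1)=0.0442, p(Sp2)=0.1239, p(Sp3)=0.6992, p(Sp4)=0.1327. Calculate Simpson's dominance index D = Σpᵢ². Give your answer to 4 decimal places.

0.5238

D = 0.0442² + 0.1239² + 0.6992² + 0.1327² = 0.001954 + 0.015351 + 0.488881 + 0.017609 = 0.523795 (working shown to 6 dp, full precision carried).
To 4 decimal places, D = 0.5238.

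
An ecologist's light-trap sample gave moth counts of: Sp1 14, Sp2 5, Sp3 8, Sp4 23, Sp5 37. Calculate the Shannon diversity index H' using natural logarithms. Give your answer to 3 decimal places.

1.393

Total N = 14+5+8+23+37 = 87, so the proportions are 0.16092, 0.05747, 0.09195, 0.26437, 0.42529 (working shown to 5 dp, full precision carried).
Each pᵢ ln pᵢ term: 0.16092×(-1.82685)=-0.29398, 0.05747×(-2.85647)=-0.16416, 0.09195×(-2.38647)=-0.21945, 0.26437×(-1.33041)=-0.35172, 0.42529×(-0.85499)=-0.36362.
Sum = -1.39292, so H' = 1.393.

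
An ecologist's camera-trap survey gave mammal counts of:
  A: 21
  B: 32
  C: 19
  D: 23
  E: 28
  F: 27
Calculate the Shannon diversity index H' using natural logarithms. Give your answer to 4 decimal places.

Total N = 21+32+19+23+28+27 = 150, so the proportions are 0.14, 0.213333, 0.126667, 0.153333, 0.186667, 0.18 (working shown to 6 dp, full precision carried).
Each pᵢ ln pᵢ term: 0.14×(-1.966113)=-0.275256, 0.213333×(-1.544899)=-0.329579, 0.126667×(-2.066196)=-0.261718, 0.153333×(-1.875141)=-0.287522, 0.186667×(-1.678431)=-0.313307, 0.18×(-1.714798)=-0.308664.
Sum = -1.776045, so H' = 1.7760.

1.7760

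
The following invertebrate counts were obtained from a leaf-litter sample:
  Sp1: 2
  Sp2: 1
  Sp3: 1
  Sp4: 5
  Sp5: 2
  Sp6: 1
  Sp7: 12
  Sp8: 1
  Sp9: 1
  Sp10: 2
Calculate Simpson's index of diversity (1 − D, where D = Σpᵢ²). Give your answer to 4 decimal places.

0.7628

Total N = 2+1+1+5+2+1+12+1+1+2 = 28, so the proportions are 0.071429, 0.035714, 0.035714, 0.178571, 0.071429, 0.035714, 0.428571, 0.035714, 0.035714, 0.071429 (working shown to 6 dp, full precision carried).
D = 0.071429² + 0.035714² + 0.035714² + 0.178571² + 0.071429² + 0.035714² + 0.428571² + 0.035714² + 0.035714² + 0.071429² = 0.005102 + 0.001276 + 0.001276 + 0.031888 + 0.005102 + 0.001276 + 0.183673 + 0.001276 + 0.001276 + 0.005102 = 0.237245.
So 1 − D = 0.762755, i.e. 0.7628 to 4 decimal places.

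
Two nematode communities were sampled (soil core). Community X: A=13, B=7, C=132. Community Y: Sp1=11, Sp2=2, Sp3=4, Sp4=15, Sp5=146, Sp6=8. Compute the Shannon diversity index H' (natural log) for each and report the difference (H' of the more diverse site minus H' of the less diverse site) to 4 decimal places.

Community X: N=152, proportions 0.085526, 0.046053, 0.868421, giving H' = 0.474568 (working shown to 6 dp, full precision carried).
Community Y: N=186, proportions 0.05914, 0.010753, 0.021505, 0.080645, 0.784946, 0.043011, giving H' = 0.826977.
Difference = |0.474568 − 0.826977| = 0.352409, i.e. 0.3524 to 4 decimal places.

0.3524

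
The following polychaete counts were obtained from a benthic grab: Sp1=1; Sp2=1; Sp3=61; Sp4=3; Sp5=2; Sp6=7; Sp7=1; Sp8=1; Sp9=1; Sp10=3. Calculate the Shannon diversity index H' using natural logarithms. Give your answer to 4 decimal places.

Total N = 1+1+61+3+2+7+1+1+1+3 = 81, so the proportions are 0.012346, 0.012346, 0.753086, 0.037037, 0.024691, 0.08642, 0.012346, 0.012346, 0.012346, 0.037037 (working shown to 6 dp, full precision carried).
Each pᵢ ln pᵢ term: 0.012346×(-4.394449)=-0.054252, 0.012346×(-4.394449)=-0.054252, 0.753086×(-0.283575)=-0.213557, 0.037037×(-3.295837)=-0.122068, 0.024691×(-3.701302)=-0.091390, 0.08642×(-2.448539)=-0.211602, 0.012346×(-4.394449)=-0.054252, 0.012346×(-4.394449)=-0.054252, 0.012346×(-4.394449)=-0.054252, 0.037037×(-3.295837)=-0.122068.
Sum = -1.031947, so H' = 1.0319.

1.0319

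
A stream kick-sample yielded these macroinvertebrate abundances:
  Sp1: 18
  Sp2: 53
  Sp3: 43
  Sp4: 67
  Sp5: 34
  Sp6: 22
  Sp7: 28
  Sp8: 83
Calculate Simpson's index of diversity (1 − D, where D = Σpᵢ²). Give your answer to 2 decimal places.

Total N = 18+53+43+67+34+22+28+83 = 348, so the proportions are 0.0517, 0.1523, 0.1236, 0.1925, 0.0977, 0.0632, 0.0805, 0.2385 (working shown to 4 dp, full precision carried).
D = 0.0517² + 0.1523² + 0.1236² + 0.1925² + 0.0977² + 0.0632² + 0.0805² + 0.2385² = 0.0027 + 0.0232 + 0.0153 + 0.0371 + 0.0095 + 0.0040 + 0.0065 + 0.0569 = 0.1551.
So 1 − D = 0.8449, i.e. 0.84 to 2 decimal places.

0.84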